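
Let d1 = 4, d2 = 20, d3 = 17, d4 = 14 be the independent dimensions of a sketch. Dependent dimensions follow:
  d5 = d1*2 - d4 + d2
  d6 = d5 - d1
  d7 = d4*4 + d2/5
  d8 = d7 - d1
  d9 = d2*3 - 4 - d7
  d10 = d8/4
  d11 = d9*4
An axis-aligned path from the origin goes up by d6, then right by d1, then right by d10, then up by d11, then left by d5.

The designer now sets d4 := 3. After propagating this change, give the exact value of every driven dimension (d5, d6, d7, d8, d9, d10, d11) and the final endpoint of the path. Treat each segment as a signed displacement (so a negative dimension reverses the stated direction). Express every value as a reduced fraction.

Apply edit: d4 := 3
  d5 = d1*2 - d4 + d2 = 25
  d6 = d5 - d1 = 21
  d7 = d4*4 + d2/5 = 16
  d8 = d7 - d1 = 12
  d9 = d2*3 - 4 - d7 = 40
  d10 = d8/4 = 3
  d11 = d9*4 = 160
Walk from origin (0, 0):
  seg 1: up by d6 = 21 → (0, 21)
  seg 2: right by d1 = 4 → (4, 21)
  seg 3: right by d10 = 3 → (7, 21)
  seg 4: up by d11 = 160 → (7, 181)
  seg 5: left by d5 = 25 → (-18, 181)

d5 = 25
d6 = 21
d7 = 16
d8 = 12
d9 = 40
d10 = 3
d11 = 160
endpoint = (-18, 181)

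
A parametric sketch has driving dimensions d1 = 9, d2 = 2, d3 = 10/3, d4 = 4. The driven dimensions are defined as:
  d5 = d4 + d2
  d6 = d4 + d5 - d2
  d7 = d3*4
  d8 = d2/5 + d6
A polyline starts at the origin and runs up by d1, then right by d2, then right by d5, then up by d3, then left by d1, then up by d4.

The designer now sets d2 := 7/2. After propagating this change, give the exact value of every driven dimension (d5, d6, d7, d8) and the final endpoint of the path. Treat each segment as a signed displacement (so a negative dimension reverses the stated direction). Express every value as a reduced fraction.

Apply edit: d2 := 7/2
  d5 = d4 + d2 = 15/2
  d6 = d4 + d5 - d2 = 8
  d7 = d3*4 = 40/3
  d8 = d2/5 + d6 = 87/10
Walk from origin (0, 0):
  seg 1: up by d1 = 9 → (0, 9)
  seg 2: right by d2 = 7/2 → (7/2, 9)
  seg 3: right by d5 = 15/2 → (11, 9)
  seg 4: up by d3 = 10/3 → (11, 37/3)
  seg 5: left by d1 = 9 → (2, 37/3)
  seg 6: up by d4 = 4 → (2, 49/3)

d5 = 15/2
d6 = 8
d7 = 40/3
d8 = 87/10
endpoint = (2, 49/3)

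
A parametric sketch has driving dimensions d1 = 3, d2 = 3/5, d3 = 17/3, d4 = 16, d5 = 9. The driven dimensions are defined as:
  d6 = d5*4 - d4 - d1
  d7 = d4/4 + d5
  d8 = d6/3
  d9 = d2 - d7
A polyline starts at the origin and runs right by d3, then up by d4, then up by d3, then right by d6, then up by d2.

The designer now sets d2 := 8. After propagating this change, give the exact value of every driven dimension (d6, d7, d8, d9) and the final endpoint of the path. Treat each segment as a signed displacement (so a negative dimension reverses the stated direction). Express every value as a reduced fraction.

Apply edit: d2 := 8
  d6 = d5*4 - d4 - d1 = 17
  d7 = d4/4 + d5 = 13
  d8 = d6/3 = 17/3
  d9 = d2 - d7 = -5
Walk from origin (0, 0):
  seg 1: right by d3 = 17/3 → (17/3, 0)
  seg 2: up by d4 = 16 → (17/3, 16)
  seg 3: up by d3 = 17/3 → (17/3, 65/3)
  seg 4: right by d6 = 17 → (68/3, 65/3)
  seg 5: up by d2 = 8 → (68/3, 89/3)

d6 = 17
d7 = 13
d8 = 17/3
d9 = -5
endpoint = (68/3, 89/3)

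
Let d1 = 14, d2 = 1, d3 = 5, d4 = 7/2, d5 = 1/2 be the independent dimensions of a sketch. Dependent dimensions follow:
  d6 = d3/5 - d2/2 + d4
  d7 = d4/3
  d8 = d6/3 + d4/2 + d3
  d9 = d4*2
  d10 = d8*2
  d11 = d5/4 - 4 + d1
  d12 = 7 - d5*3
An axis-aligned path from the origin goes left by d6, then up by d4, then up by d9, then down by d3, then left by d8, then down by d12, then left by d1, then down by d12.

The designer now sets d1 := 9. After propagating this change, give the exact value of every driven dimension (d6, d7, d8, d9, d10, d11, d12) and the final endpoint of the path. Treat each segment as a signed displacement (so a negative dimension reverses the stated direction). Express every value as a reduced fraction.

Apply edit: d1 := 9
  d6 = d3/5 - d2/2 + d4 = 4
  d7 = d4/3 = 7/6
  d8 = d6/3 + d4/2 + d3 = 97/12
  d9 = d4*2 = 7
  d10 = d8*2 = 97/6
  d11 = d5/4 - 4 + d1 = 41/8
  d12 = 7 - d5*3 = 11/2
Walk from origin (0, 0):
  seg 1: left by d6 = 4 → (-4, 0)
  seg 2: up by d4 = 7/2 → (-4, 7/2)
  seg 3: up by d9 = 7 → (-4, 21/2)
  seg 4: down by d3 = 5 → (-4, 11/2)
  seg 5: left by d8 = 97/12 → (-145/12, 11/2)
  seg 6: down by d12 = 11/2 → (-145/12, 0)
  seg 7: left by d1 = 9 → (-253/12, 0)
  seg 8: down by d12 = 11/2 → (-253/12, -11/2)

d6 = 4
d7 = 7/6
d8 = 97/12
d9 = 7
d10 = 97/6
d11 = 41/8
d12 = 11/2
endpoint = (-253/12, -11/2)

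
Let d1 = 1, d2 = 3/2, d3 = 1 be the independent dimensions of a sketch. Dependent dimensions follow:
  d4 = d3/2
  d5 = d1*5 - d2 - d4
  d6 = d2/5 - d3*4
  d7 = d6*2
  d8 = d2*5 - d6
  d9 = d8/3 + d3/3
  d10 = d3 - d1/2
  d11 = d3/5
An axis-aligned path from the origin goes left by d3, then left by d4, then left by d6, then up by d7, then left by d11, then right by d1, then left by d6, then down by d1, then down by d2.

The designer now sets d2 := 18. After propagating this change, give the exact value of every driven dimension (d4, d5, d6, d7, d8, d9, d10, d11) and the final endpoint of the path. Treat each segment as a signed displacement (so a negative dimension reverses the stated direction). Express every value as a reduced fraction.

d4 = 1/2
d5 = -27/2
d6 = -2/5
d7 = -4/5
d8 = 452/5
d9 = 457/15
d10 = 1/2
d11 = 1/5
endpoint = (1/10, -99/5)

Apply edit: d2 := 18
  d4 = d3/2 = 1/2
  d5 = d1*5 - d2 - d4 = -27/2
  d6 = d2/5 - d3*4 = -2/5
  d7 = d6*2 = -4/5
  d8 = d2*5 - d6 = 452/5
  d9 = d8/3 + d3/3 = 457/15
  d10 = d3 - d1/2 = 1/2
  d11 = d3/5 = 1/5
Walk from origin (0, 0):
  seg 1: left by d3 = 1 → (-1, 0)
  seg 2: left by d4 = 1/2 → (-3/2, 0)
  seg 3: left by d6 = -2/5 → (-11/10, 0)
  seg 4: up by d7 = -4/5 → (-11/10, -4/5)
  seg 5: left by d11 = 1/5 → (-13/10, -4/5)
  seg 6: right by d1 = 1 → (-3/10, -4/5)
  seg 7: left by d6 = -2/5 → (1/10, -4/5)
  seg 8: down by d1 = 1 → (1/10, -9/5)
  seg 9: down by d2 = 18 → (1/10, -99/5)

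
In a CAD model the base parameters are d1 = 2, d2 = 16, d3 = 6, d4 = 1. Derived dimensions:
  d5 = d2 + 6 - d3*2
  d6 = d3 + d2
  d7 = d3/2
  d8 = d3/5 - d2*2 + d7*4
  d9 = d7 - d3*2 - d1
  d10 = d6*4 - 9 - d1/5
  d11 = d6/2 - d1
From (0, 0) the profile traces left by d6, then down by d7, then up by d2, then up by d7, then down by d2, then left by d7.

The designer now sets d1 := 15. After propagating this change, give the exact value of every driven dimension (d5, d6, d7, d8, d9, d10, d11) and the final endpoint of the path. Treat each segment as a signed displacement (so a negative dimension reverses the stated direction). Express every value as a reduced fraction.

d5 = 10
d6 = 22
d7 = 3
d8 = -94/5
d9 = -24
d10 = 76
d11 = -4
endpoint = (-25, 0)

Apply edit: d1 := 15
  d5 = d2 + 6 - d3*2 = 10
  d6 = d3 + d2 = 22
  d7 = d3/2 = 3
  d8 = d3/5 - d2*2 + d7*4 = -94/5
  d9 = d7 - d3*2 - d1 = -24
  d10 = d6*4 - 9 - d1/5 = 76
  d11 = d6/2 - d1 = -4
Walk from origin (0, 0):
  seg 1: left by d6 = 22 → (-22, 0)
  seg 2: down by d7 = 3 → (-22, -3)
  seg 3: up by d2 = 16 → (-22, 13)
  seg 4: up by d7 = 3 → (-22, 16)
  seg 5: down by d2 = 16 → (-22, 0)
  seg 6: left by d7 = 3 → (-25, 0)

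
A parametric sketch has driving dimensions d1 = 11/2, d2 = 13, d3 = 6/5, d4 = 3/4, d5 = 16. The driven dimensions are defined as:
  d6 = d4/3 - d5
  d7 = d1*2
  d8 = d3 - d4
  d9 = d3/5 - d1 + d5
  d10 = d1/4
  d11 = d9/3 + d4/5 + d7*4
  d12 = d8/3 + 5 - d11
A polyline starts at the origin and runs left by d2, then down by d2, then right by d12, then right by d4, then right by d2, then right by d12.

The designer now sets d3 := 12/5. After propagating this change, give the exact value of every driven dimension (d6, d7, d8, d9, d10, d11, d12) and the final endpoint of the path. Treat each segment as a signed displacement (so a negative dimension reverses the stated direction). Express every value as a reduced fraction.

d6 = -63/4
d7 = 11
d8 = 33/20
d9 = 549/50
d10 = 11/8
d11 = 4781/100
d12 = -2113/50
endpoint = (-8377/100, -13)

Apply edit: d3 := 12/5
  d6 = d4/3 - d5 = -63/4
  d7 = d1*2 = 11
  d8 = d3 - d4 = 33/20
  d9 = d3/5 - d1 + d5 = 549/50
  d10 = d1/4 = 11/8
  d11 = d9/3 + d4/5 + d7*4 = 4781/100
  d12 = d8/3 + 5 - d11 = -2113/50
Walk from origin (0, 0):
  seg 1: left by d2 = 13 → (-13, 0)
  seg 2: down by d2 = 13 → (-13, -13)
  seg 3: right by d12 = -2113/50 → (-2763/50, -13)
  seg 4: right by d4 = 3/4 → (-5451/100, -13)
  seg 5: right by d2 = 13 → (-4151/100, -13)
  seg 6: right by d12 = -2113/50 → (-8377/100, -13)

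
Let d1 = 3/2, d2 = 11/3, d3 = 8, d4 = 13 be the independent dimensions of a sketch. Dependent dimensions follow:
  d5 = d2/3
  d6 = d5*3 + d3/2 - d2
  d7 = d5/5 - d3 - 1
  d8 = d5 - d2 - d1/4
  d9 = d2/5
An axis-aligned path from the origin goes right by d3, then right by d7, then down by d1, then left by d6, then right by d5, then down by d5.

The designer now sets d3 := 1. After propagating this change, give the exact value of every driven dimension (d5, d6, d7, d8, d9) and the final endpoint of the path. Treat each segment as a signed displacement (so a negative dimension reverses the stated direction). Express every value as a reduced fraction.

d5 = 11/9
d6 = 1/2
d7 = -79/45
d8 = -203/72
d9 = 11/15
endpoint = (-1/30, -49/18)

Apply edit: d3 := 1
  d5 = d2/3 = 11/9
  d6 = d5*3 + d3/2 - d2 = 1/2
  d7 = d5/5 - d3 - 1 = -79/45
  d8 = d5 - d2 - d1/4 = -203/72
  d9 = d2/5 = 11/15
Walk from origin (0, 0):
  seg 1: right by d3 = 1 → (1, 0)
  seg 2: right by d7 = -79/45 → (-34/45, 0)
  seg 3: down by d1 = 3/2 → (-34/45, -3/2)
  seg 4: left by d6 = 1/2 → (-113/90, -3/2)
  seg 5: right by d5 = 11/9 → (-1/30, -3/2)
  seg 6: down by d5 = 11/9 → (-1/30, -49/18)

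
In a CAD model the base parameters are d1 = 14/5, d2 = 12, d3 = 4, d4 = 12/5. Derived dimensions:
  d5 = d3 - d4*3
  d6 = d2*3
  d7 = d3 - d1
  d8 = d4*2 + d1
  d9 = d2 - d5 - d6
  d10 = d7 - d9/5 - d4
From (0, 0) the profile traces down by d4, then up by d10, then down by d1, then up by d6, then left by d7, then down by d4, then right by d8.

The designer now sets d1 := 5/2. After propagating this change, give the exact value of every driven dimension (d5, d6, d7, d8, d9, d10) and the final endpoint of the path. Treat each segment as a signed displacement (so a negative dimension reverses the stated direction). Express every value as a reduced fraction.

Apply edit: d1 := 5/2
  d5 = d3 - d4*3 = -16/5
  d6 = d2*3 = 36
  d7 = d3 - d1 = 3/2
  d8 = d4*2 + d1 = 73/10
  d9 = d2 - d5 - d6 = -104/5
  d10 = d7 - d9/5 - d4 = 163/50
Walk from origin (0, 0):
  seg 1: down by d4 = 12/5 → (0, -12/5)
  seg 2: up by d10 = 163/50 → (0, 43/50)
  seg 3: down by d1 = 5/2 → (0, -41/25)
  seg 4: up by d6 = 36 → (0, 859/25)
  seg 5: left by d7 = 3/2 → (-3/2, 859/25)
  seg 6: down by d4 = 12/5 → (-3/2, 799/25)
  seg 7: right by d8 = 73/10 → (29/5, 799/25)

d5 = -16/5
d6 = 36
d7 = 3/2
d8 = 73/10
d9 = -104/5
d10 = 163/50
endpoint = (29/5, 799/25)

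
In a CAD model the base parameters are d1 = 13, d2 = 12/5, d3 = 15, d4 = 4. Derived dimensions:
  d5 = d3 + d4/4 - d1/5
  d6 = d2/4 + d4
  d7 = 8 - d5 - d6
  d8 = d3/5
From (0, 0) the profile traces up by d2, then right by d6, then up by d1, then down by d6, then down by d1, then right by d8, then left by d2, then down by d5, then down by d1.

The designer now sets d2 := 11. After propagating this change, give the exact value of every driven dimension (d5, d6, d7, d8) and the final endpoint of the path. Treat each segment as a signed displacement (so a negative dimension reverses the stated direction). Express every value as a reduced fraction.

d5 = 67/5
d6 = 27/4
d7 = -243/20
d8 = 3
endpoint = (-5/4, -443/20)

Apply edit: d2 := 11
  d5 = d3 + d4/4 - d1/5 = 67/5
  d6 = d2/4 + d4 = 27/4
  d7 = 8 - d5 - d6 = -243/20
  d8 = d3/5 = 3
Walk from origin (0, 0):
  seg 1: up by d2 = 11 → (0, 11)
  seg 2: right by d6 = 27/4 → (27/4, 11)
  seg 3: up by d1 = 13 → (27/4, 24)
  seg 4: down by d6 = 27/4 → (27/4, 69/4)
  seg 5: down by d1 = 13 → (27/4, 17/4)
  seg 6: right by d8 = 3 → (39/4, 17/4)
  seg 7: left by d2 = 11 → (-5/4, 17/4)
  seg 8: down by d5 = 67/5 → (-5/4, -183/20)
  seg 9: down by d1 = 13 → (-5/4, -443/20)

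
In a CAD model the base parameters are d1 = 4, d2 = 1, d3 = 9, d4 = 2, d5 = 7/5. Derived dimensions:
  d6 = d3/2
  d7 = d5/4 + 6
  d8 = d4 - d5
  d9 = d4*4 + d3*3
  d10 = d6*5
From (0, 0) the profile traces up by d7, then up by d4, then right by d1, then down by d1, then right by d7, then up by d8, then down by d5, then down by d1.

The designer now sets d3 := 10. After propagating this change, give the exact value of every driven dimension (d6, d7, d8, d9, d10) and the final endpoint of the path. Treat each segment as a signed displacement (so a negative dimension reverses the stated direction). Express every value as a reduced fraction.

Apply edit: d3 := 10
  d6 = d3/2 = 5
  d7 = d5/4 + 6 = 127/20
  d8 = d4 - d5 = 3/5
  d9 = d4*4 + d3*3 = 38
  d10 = d6*5 = 25
Walk from origin (0, 0):
  seg 1: up by d7 = 127/20 → (0, 127/20)
  seg 2: up by d4 = 2 → (0, 167/20)
  seg 3: right by d1 = 4 → (4, 167/20)
  seg 4: down by d1 = 4 → (4, 87/20)
  seg 5: right by d7 = 127/20 → (207/20, 87/20)
  seg 6: up by d8 = 3/5 → (207/20, 99/20)
  seg 7: down by d5 = 7/5 → (207/20, 71/20)
  seg 8: down by d1 = 4 → (207/20, -9/20)

d6 = 5
d7 = 127/20
d8 = 3/5
d9 = 38
d10 = 25
endpoint = (207/20, -9/20)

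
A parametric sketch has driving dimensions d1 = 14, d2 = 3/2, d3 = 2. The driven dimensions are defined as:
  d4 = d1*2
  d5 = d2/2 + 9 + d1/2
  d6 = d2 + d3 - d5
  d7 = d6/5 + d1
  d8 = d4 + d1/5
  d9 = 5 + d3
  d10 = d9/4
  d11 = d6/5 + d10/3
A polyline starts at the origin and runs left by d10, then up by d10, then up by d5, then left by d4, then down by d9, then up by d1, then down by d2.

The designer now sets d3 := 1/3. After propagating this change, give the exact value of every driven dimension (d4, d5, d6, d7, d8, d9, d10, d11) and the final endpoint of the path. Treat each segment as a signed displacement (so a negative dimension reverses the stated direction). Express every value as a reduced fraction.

Apply edit: d3 := 1/3
  d4 = d1*2 = 28
  d5 = d2/2 + 9 + d1/2 = 67/4
  d6 = d2 + d3 - d5 = -179/12
  d7 = d6/5 + d1 = 661/60
  d8 = d4 + d1/5 = 154/5
  d9 = 5 + d3 = 16/3
  d10 = d9/4 = 4/3
  d11 = d6/5 + d10/3 = -457/180
Walk from origin (0, 0):
  seg 1: left by d10 = 4/3 → (-4/3, 0)
  seg 2: up by d10 = 4/3 → (-4/3, 4/3)
  seg 3: up by d5 = 67/4 → (-4/3, 217/12)
  seg 4: left by d4 = 28 → (-88/3, 217/12)
  seg 5: down by d9 = 16/3 → (-88/3, 51/4)
  seg 6: up by d1 = 14 → (-88/3, 107/4)
  seg 7: down by d2 = 3/2 → (-88/3, 101/4)

d4 = 28
d5 = 67/4
d6 = -179/12
d7 = 661/60
d8 = 154/5
d9 = 16/3
d10 = 4/3
d11 = -457/180
endpoint = (-88/3, 101/4)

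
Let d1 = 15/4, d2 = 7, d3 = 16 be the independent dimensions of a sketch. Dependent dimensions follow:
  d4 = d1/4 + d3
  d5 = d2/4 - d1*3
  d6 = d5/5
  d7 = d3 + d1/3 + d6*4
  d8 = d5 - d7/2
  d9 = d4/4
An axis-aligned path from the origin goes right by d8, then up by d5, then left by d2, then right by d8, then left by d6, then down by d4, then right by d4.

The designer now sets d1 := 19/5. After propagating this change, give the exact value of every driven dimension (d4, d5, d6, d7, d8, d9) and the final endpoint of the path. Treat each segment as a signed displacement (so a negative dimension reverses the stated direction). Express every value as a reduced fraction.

Apply edit: d1 := 19/5
  d4 = d1/4 + d3 = 339/20
  d5 = d2/4 - d1*3 = -193/20
  d6 = d5/5 = -193/100
  d7 = d3 + d1/3 + d6*4 = 716/75
  d8 = d5 - d7/2 = -4327/300
  d9 = d4/4 = 339/80
Walk from origin (0, 0):
  seg 1: right by d8 = -4327/300 → (-4327/300, 0)
  seg 2: up by d5 = -193/20 → (-4327/300, -193/20)
  seg 3: left by d2 = 7 → (-6427/300, -193/20)
  seg 4: right by d8 = -4327/300 → (-5377/150, -193/20)
  seg 5: left by d6 = -193/100 → (-407/12, -193/20)
  seg 6: down by d4 = 339/20 → (-407/12, -133/5)
  seg 7: right by d4 = 339/20 → (-509/30, -133/5)

d4 = 339/20
d5 = -193/20
d6 = -193/100
d7 = 716/75
d8 = -4327/300
d9 = 339/80
endpoint = (-509/30, -133/5)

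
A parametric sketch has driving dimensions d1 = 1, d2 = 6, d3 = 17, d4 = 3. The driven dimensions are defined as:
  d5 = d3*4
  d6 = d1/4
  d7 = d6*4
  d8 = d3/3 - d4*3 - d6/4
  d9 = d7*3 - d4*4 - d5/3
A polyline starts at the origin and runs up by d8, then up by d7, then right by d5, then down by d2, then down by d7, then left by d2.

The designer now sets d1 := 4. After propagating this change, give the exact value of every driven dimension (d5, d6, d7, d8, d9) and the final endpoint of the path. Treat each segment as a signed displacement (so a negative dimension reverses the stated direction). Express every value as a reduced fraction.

d5 = 68
d6 = 1
d7 = 4
d8 = -43/12
d9 = -68/3
endpoint = (62, -115/12)

Apply edit: d1 := 4
  d5 = d3*4 = 68
  d6 = d1/4 = 1
  d7 = d6*4 = 4
  d8 = d3/3 - d4*3 - d6/4 = -43/12
  d9 = d7*3 - d4*4 - d5/3 = -68/3
Walk from origin (0, 0):
  seg 1: up by d8 = -43/12 → (0, -43/12)
  seg 2: up by d7 = 4 → (0, 5/12)
  seg 3: right by d5 = 68 → (68, 5/12)
  seg 4: down by d2 = 6 → (68, -67/12)
  seg 5: down by d7 = 4 → (68, -115/12)
  seg 6: left by d2 = 6 → (62, -115/12)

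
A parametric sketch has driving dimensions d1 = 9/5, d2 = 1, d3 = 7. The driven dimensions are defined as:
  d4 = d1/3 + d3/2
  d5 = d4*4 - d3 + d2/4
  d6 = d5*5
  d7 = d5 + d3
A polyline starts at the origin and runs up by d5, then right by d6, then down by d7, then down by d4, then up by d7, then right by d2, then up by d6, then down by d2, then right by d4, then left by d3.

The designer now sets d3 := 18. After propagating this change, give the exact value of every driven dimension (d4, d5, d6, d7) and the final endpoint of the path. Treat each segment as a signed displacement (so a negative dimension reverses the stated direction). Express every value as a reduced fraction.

d4 = 48/5
d5 = 413/20
d6 = 413/4
d7 = 773/20
endpoint = (1917/20, 1133/10)

Apply edit: d3 := 18
  d4 = d1/3 + d3/2 = 48/5
  d5 = d4*4 - d3 + d2/4 = 413/20
  d6 = d5*5 = 413/4
  d7 = d5 + d3 = 773/20
Walk from origin (0, 0):
  seg 1: up by d5 = 413/20 → (0, 413/20)
  seg 2: right by d6 = 413/4 → (413/4, 413/20)
  seg 3: down by d7 = 773/20 → (413/4, -18)
  seg 4: down by d4 = 48/5 → (413/4, -138/5)
  seg 5: up by d7 = 773/20 → (413/4, 221/20)
  seg 6: right by d2 = 1 → (417/4, 221/20)
  seg 7: up by d6 = 413/4 → (417/4, 1143/10)
  seg 8: down by d2 = 1 → (417/4, 1133/10)
  seg 9: right by d4 = 48/5 → (2277/20, 1133/10)
  seg 10: left by d3 = 18 → (1917/20, 1133/10)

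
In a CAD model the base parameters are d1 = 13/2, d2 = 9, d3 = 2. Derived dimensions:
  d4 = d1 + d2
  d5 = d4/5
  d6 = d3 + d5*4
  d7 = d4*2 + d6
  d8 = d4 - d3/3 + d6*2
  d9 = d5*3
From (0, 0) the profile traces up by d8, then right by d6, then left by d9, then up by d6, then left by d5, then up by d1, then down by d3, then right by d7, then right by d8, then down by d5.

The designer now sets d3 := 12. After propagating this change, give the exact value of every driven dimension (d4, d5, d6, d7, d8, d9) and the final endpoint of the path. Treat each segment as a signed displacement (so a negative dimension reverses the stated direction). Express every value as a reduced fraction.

d4 = 31/2
d5 = 31/10
d6 = 122/5
d7 = 277/5
d8 = 603/10
d9 = 93/10
endpoint = (1277/10, 761/10)

Apply edit: d3 := 12
  d4 = d1 + d2 = 31/2
  d5 = d4/5 = 31/10
  d6 = d3 + d5*4 = 122/5
  d7 = d4*2 + d6 = 277/5
  d8 = d4 - d3/3 + d6*2 = 603/10
  d9 = d5*3 = 93/10
Walk from origin (0, 0):
  seg 1: up by d8 = 603/10 → (0, 603/10)
  seg 2: right by d6 = 122/5 → (122/5, 603/10)
  seg 3: left by d9 = 93/10 → (151/10, 603/10)
  seg 4: up by d6 = 122/5 → (151/10, 847/10)
  seg 5: left by d5 = 31/10 → (12, 847/10)
  seg 6: up by d1 = 13/2 → (12, 456/5)
  seg 7: down by d3 = 12 → (12, 396/5)
  seg 8: right by d7 = 277/5 → (337/5, 396/5)
  seg 9: right by d8 = 603/10 → (1277/10, 396/5)
  seg 10: down by d5 = 31/10 → (1277/10, 761/10)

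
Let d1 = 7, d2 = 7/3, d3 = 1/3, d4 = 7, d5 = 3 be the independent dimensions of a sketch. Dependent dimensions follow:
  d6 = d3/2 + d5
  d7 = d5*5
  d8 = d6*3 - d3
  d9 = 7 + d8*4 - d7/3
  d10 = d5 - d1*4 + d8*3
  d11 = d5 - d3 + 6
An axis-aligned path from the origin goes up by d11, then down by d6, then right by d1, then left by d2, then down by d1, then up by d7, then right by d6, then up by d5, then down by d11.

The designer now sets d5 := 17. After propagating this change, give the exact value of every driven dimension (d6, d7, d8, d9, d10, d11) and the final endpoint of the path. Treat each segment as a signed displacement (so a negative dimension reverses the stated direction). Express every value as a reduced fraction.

d6 = 103/6
d7 = 85
d8 = 307/6
d9 = 550/3
d10 = 285/2
d11 = 68/3
endpoint = (131/6, 467/6)

Apply edit: d5 := 17
  d6 = d3/2 + d5 = 103/6
  d7 = d5*5 = 85
  d8 = d6*3 - d3 = 307/6
  d9 = 7 + d8*4 - d7/3 = 550/3
  d10 = d5 - d1*4 + d8*3 = 285/2
  d11 = d5 - d3 + 6 = 68/3
Walk from origin (0, 0):
  seg 1: up by d11 = 68/3 → (0, 68/3)
  seg 2: down by d6 = 103/6 → (0, 11/2)
  seg 3: right by d1 = 7 → (7, 11/2)
  seg 4: left by d2 = 7/3 → (14/3, 11/2)
  seg 5: down by d1 = 7 → (14/3, -3/2)
  seg 6: up by d7 = 85 → (14/3, 167/2)
  seg 7: right by d6 = 103/6 → (131/6, 167/2)
  seg 8: up by d5 = 17 → (131/6, 201/2)
  seg 9: down by d11 = 68/3 → (131/6, 467/6)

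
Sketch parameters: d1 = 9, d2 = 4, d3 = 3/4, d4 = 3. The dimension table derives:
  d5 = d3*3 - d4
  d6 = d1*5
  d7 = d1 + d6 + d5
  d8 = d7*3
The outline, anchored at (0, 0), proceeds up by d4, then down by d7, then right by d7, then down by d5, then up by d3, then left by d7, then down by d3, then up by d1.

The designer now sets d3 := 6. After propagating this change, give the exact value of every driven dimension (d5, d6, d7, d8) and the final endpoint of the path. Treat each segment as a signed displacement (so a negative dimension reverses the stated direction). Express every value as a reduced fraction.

Apply edit: d3 := 6
  d5 = d3*3 - d4 = 15
  d6 = d1*5 = 45
  d7 = d1 + d6 + d5 = 69
  d8 = d7*3 = 207
Walk from origin (0, 0):
  seg 1: up by d4 = 3 → (0, 3)
  seg 2: down by d7 = 69 → (0, -66)
  seg 3: right by d7 = 69 → (69, -66)
  seg 4: down by d5 = 15 → (69, -81)
  seg 5: up by d3 = 6 → (69, -75)
  seg 6: left by d7 = 69 → (0, -75)
  seg 7: down by d3 = 6 → (0, -81)
  seg 8: up by d1 = 9 → (0, -72)

d5 = 15
d6 = 45
d7 = 69
d8 = 207
endpoint = (0, -72)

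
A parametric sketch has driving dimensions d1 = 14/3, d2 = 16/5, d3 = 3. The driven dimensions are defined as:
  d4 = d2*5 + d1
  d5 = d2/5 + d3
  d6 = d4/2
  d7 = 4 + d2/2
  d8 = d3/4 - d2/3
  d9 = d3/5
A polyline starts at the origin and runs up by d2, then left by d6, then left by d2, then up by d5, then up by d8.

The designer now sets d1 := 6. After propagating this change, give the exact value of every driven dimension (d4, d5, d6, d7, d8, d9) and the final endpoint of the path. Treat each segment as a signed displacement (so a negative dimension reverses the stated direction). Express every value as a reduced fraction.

d4 = 22
d5 = 91/25
d6 = 11
d7 = 28/5
d8 = -19/60
d9 = 3/5
endpoint = (-71/5, 1957/300)

Apply edit: d1 := 6
  d4 = d2*5 + d1 = 22
  d5 = d2/5 + d3 = 91/25
  d6 = d4/2 = 11
  d7 = 4 + d2/2 = 28/5
  d8 = d3/4 - d2/3 = -19/60
  d9 = d3/5 = 3/5
Walk from origin (0, 0):
  seg 1: up by d2 = 16/5 → (0, 16/5)
  seg 2: left by d6 = 11 → (-11, 16/5)
  seg 3: left by d2 = 16/5 → (-71/5, 16/5)
  seg 4: up by d5 = 91/25 → (-71/5, 171/25)
  seg 5: up by d8 = -19/60 → (-71/5, 1957/300)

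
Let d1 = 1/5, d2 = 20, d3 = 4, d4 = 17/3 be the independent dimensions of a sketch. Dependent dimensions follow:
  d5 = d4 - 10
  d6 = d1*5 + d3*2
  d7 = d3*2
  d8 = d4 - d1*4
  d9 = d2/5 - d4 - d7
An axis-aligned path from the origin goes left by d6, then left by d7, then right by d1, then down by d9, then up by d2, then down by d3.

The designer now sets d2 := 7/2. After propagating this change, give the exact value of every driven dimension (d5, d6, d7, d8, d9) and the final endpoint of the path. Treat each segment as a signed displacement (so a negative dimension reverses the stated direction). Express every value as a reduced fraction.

Apply edit: d2 := 7/2
  d5 = d4 - 10 = -13/3
  d6 = d1*5 + d3*2 = 9
  d7 = d3*2 = 8
  d8 = d4 - d1*4 = 73/15
  d9 = d2/5 - d4 - d7 = -389/30
Walk from origin (0, 0):
  seg 1: left by d6 = 9 → (-9, 0)
  seg 2: left by d7 = 8 → (-17, 0)
  seg 3: right by d1 = 1/5 → (-84/5, 0)
  seg 4: down by d9 = -389/30 → (-84/5, 389/30)
  seg 5: up by d2 = 7/2 → (-84/5, 247/15)
  seg 6: down by d3 = 4 → (-84/5, 187/15)

d5 = -13/3
d6 = 9
d7 = 8
d8 = 73/15
d9 = -389/30
endpoint = (-84/5, 187/15)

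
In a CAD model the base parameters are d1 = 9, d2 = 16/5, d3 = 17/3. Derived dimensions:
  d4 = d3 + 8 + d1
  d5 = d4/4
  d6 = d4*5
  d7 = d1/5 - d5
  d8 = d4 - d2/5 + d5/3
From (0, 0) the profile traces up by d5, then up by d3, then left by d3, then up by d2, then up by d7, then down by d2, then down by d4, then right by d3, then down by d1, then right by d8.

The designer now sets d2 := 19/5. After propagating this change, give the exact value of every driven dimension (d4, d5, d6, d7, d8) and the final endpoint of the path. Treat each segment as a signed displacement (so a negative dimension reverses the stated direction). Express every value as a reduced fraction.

d4 = 68/3
d5 = 17/3
d6 = 340/3
d7 = -58/15
d8 = 5354/225
endpoint = (5354/225, -121/5)

Apply edit: d2 := 19/5
  d4 = d3 + 8 + d1 = 68/3
  d5 = d4/4 = 17/3
  d6 = d4*5 = 340/3
  d7 = d1/5 - d5 = -58/15
  d8 = d4 - d2/5 + d5/3 = 5354/225
Walk from origin (0, 0):
  seg 1: up by d5 = 17/3 → (0, 17/3)
  seg 2: up by d3 = 17/3 → (0, 34/3)
  seg 3: left by d3 = 17/3 → (-17/3, 34/3)
  seg 4: up by d2 = 19/5 → (-17/3, 227/15)
  seg 5: up by d7 = -58/15 → (-17/3, 169/15)
  seg 6: down by d2 = 19/5 → (-17/3, 112/15)
  seg 7: down by d4 = 68/3 → (-17/3, -76/5)
  seg 8: right by d3 = 17/3 → (0, -76/5)
  seg 9: down by d1 = 9 → (0, -121/5)
  seg 10: right by d8 = 5354/225 → (5354/225, -121/5)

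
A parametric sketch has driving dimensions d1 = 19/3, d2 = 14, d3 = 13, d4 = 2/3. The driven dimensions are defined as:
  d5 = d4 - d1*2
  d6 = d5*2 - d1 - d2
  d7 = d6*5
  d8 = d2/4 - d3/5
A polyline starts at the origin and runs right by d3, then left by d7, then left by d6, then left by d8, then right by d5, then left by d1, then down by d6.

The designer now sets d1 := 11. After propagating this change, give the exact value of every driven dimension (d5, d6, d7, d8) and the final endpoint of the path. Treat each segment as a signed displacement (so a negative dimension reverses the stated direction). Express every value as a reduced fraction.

d5 = -64/3
d6 = -203/3
d7 = -1015/3
d8 = 9/10
endpoint = (11573/30, 203/3)

Apply edit: d1 := 11
  d5 = d4 - d1*2 = -64/3
  d6 = d5*2 - d1 - d2 = -203/3
  d7 = d6*5 = -1015/3
  d8 = d2/4 - d3/5 = 9/10
Walk from origin (0, 0):
  seg 1: right by d3 = 13 → (13, 0)
  seg 2: left by d7 = -1015/3 → (1054/3, 0)
  seg 3: left by d6 = -203/3 → (419, 0)
  seg 4: left by d8 = 9/10 → (4181/10, 0)
  seg 5: right by d5 = -64/3 → (11903/30, 0)
  seg 6: left by d1 = 11 → (11573/30, 0)
  seg 7: down by d6 = -203/3 → (11573/30, 203/3)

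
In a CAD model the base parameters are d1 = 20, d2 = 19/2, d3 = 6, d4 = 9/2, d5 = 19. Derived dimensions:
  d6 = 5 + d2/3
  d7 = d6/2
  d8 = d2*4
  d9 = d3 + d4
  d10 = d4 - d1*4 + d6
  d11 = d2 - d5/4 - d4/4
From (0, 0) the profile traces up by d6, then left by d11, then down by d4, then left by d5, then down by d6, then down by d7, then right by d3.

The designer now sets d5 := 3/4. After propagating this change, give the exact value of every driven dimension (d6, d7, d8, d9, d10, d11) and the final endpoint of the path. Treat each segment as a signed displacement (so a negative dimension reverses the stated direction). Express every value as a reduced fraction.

Apply edit: d5 := 3/4
  d6 = 5 + d2/3 = 49/6
  d7 = d6/2 = 49/12
  d8 = d2*4 = 38
  d9 = d3 + d4 = 21/2
  d10 = d4 - d1*4 + d6 = -202/3
  d11 = d2 - d5/4 - d4/4 = 131/16
Walk from origin (0, 0):
  seg 1: up by d6 = 49/6 → (0, 49/6)
  seg 2: left by d11 = 131/16 → (-131/16, 49/6)
  seg 3: down by d4 = 9/2 → (-131/16, 11/3)
  seg 4: left by d5 = 3/4 → (-143/16, 11/3)
  seg 5: down by d6 = 49/6 → (-143/16, -9/2)
  seg 6: down by d7 = 49/12 → (-143/16, -103/12)
  seg 7: right by d3 = 6 → (-47/16, -103/12)

d6 = 49/6
d7 = 49/12
d8 = 38
d9 = 21/2
d10 = -202/3
d11 = 131/16
endpoint = (-47/16, -103/12)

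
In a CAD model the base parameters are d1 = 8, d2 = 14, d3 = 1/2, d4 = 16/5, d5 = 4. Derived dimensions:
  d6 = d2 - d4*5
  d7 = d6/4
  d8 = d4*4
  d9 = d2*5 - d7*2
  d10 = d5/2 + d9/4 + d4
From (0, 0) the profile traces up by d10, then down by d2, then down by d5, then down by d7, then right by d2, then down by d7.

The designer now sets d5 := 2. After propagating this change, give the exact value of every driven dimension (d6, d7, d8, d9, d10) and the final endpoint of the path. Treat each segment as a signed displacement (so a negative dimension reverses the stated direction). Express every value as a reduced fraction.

d6 = -2
d7 = -1/2
d8 = 64/5
d9 = 71
d10 = 439/20
endpoint = (14, 139/20)

Apply edit: d5 := 2
  d6 = d2 - d4*5 = -2
  d7 = d6/4 = -1/2
  d8 = d4*4 = 64/5
  d9 = d2*5 - d7*2 = 71
  d10 = d5/2 + d9/4 + d4 = 439/20
Walk from origin (0, 0):
  seg 1: up by d10 = 439/20 → (0, 439/20)
  seg 2: down by d2 = 14 → (0, 159/20)
  seg 3: down by d5 = 2 → (0, 119/20)
  seg 4: down by d7 = -1/2 → (0, 129/20)
  seg 5: right by d2 = 14 → (14, 129/20)
  seg 6: down by d7 = -1/2 → (14, 139/20)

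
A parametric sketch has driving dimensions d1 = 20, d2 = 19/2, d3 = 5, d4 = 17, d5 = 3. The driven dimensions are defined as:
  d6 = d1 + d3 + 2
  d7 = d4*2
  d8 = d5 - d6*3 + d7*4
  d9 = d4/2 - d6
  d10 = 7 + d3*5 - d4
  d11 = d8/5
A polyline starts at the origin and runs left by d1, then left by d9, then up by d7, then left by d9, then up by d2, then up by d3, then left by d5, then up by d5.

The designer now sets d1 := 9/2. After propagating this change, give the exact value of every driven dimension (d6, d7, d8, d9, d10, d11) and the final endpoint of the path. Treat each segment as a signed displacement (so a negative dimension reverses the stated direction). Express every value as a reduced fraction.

d6 = 23/2
d7 = 34
d8 = 209/2
d9 = -3
d10 = 15
d11 = 209/10
endpoint = (-3/2, 103/2)

Apply edit: d1 := 9/2
  d6 = d1 + d3 + 2 = 23/2
  d7 = d4*2 = 34
  d8 = d5 - d6*3 + d7*4 = 209/2
  d9 = d4/2 - d6 = -3
  d10 = 7 + d3*5 - d4 = 15
  d11 = d8/5 = 209/10
Walk from origin (0, 0):
  seg 1: left by d1 = 9/2 → (-9/2, 0)
  seg 2: left by d9 = -3 → (-3/2, 0)
  seg 3: up by d7 = 34 → (-3/2, 34)
  seg 4: left by d9 = -3 → (3/2, 34)
  seg 5: up by d2 = 19/2 → (3/2, 87/2)
  seg 6: up by d3 = 5 → (3/2, 97/2)
  seg 7: left by d5 = 3 → (-3/2, 97/2)
  seg 8: up by d5 = 3 → (-3/2, 103/2)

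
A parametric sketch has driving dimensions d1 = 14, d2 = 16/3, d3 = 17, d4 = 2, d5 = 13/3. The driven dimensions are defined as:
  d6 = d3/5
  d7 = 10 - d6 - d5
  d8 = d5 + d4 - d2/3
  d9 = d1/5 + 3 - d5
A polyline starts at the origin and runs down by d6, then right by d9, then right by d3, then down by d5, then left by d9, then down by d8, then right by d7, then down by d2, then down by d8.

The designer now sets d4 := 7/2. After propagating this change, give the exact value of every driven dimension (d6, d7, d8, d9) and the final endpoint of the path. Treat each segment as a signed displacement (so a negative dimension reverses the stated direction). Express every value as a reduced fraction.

Apply edit: d4 := 7/2
  d6 = d3/5 = 17/5
  d7 = 10 - d6 - d5 = 34/15
  d8 = d5 + d4 - d2/3 = 109/18
  d9 = d1/5 + 3 - d5 = 22/15
Walk from origin (0, 0):
  seg 1: down by d6 = 17/5 → (0, -17/5)
  seg 2: right by d9 = 22/15 → (22/15, -17/5)
  seg 3: right by d3 = 17 → (277/15, -17/5)
  seg 4: down by d5 = 13/3 → (277/15, -116/15)
  seg 5: left by d9 = 22/15 → (17, -116/15)
  seg 6: down by d8 = 109/18 → (17, -1241/90)
  seg 7: right by d7 = 34/15 → (289/15, -1241/90)
  seg 8: down by d2 = 16/3 → (289/15, -1721/90)
  seg 9: down by d8 = 109/18 → (289/15, -1133/45)

d6 = 17/5
d7 = 34/15
d8 = 109/18
d9 = 22/15
endpoint = (289/15, -1133/45)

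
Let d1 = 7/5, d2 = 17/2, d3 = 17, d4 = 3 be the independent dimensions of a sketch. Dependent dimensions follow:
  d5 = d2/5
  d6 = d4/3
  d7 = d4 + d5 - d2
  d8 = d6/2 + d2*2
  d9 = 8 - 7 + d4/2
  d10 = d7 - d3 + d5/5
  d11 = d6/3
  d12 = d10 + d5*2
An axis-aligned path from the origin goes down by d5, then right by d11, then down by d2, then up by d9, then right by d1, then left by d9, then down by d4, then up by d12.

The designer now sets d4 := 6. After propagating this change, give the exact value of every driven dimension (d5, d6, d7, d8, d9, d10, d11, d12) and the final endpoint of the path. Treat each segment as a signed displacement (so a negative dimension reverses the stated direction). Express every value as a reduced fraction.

d5 = 17/10
d6 = 2
d7 = -4/5
d8 = 18
d9 = 4
d10 = -873/50
d11 = 2/3
d12 = -703/50
endpoint = (-29/15, -1313/50)

Apply edit: d4 := 6
  d5 = d2/5 = 17/10
  d6 = d4/3 = 2
  d7 = d4 + d5 - d2 = -4/5
  d8 = d6/2 + d2*2 = 18
  d9 = 8 - 7 + d4/2 = 4
  d10 = d7 - d3 + d5/5 = -873/50
  d11 = d6/3 = 2/3
  d12 = d10 + d5*2 = -703/50
Walk from origin (0, 0):
  seg 1: down by d5 = 17/10 → (0, -17/10)
  seg 2: right by d11 = 2/3 → (2/3, -17/10)
  seg 3: down by d2 = 17/2 → (2/3, -51/5)
  seg 4: up by d9 = 4 → (2/3, -31/5)
  seg 5: right by d1 = 7/5 → (31/15, -31/5)
  seg 6: left by d9 = 4 → (-29/15, -31/5)
  seg 7: down by d4 = 6 → (-29/15, -61/5)
  seg 8: up by d12 = -703/50 → (-29/15, -1313/50)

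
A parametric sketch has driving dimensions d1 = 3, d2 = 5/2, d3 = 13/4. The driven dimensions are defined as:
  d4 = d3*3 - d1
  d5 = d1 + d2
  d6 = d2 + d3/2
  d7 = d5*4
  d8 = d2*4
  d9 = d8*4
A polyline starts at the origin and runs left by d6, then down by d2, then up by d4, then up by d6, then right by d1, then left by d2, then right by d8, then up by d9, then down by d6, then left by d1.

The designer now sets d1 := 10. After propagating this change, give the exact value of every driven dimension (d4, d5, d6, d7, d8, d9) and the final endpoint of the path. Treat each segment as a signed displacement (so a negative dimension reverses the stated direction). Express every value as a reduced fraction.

d4 = -1/4
d5 = 25/2
d6 = 33/8
d7 = 50
d8 = 10
d9 = 40
endpoint = (27/8, 149/4)

Apply edit: d1 := 10
  d4 = d3*3 - d1 = -1/4
  d5 = d1 + d2 = 25/2
  d6 = d2 + d3/2 = 33/8
  d7 = d5*4 = 50
  d8 = d2*4 = 10
  d9 = d8*4 = 40
Walk from origin (0, 0):
  seg 1: left by d6 = 33/8 → (-33/8, 0)
  seg 2: down by d2 = 5/2 → (-33/8, -5/2)
  seg 3: up by d4 = -1/4 → (-33/8, -11/4)
  seg 4: up by d6 = 33/8 → (-33/8, 11/8)
  seg 5: right by d1 = 10 → (47/8, 11/8)
  seg 6: left by d2 = 5/2 → (27/8, 11/8)
  seg 7: right by d8 = 10 → (107/8, 11/8)
  seg 8: up by d9 = 40 → (107/8, 331/8)
  seg 9: down by d6 = 33/8 → (107/8, 149/4)
  seg 10: left by d1 = 10 → (27/8, 149/4)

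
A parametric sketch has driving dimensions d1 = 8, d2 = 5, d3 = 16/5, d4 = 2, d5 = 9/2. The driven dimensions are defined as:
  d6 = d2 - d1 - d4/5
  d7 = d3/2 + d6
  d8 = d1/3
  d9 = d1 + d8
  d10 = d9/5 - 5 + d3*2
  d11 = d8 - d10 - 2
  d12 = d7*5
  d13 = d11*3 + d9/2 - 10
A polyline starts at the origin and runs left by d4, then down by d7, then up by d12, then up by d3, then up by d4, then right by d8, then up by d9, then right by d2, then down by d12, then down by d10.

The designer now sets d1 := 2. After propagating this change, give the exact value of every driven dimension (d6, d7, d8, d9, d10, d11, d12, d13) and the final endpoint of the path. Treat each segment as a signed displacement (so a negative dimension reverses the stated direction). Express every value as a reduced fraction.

Apply edit: d1 := 2
  d6 = d2 - d1 - d4/5 = 13/5
  d7 = d3/2 + d6 = 21/5
  d8 = d1/3 = 2/3
  d9 = d1 + d8 = 8/3
  d10 = d9/5 - 5 + d3*2 = 29/15
  d11 = d8 - d10 - 2 = -49/15
  d12 = d7*5 = 21
  d13 = d11*3 + d9/2 - 10 = -277/15
Walk from origin (0, 0):
  seg 1: left by d4 = 2 → (-2, 0)
  seg 2: down by d7 = 21/5 → (-2, -21/5)
  seg 3: up by d12 = 21 → (-2, 84/5)
  seg 4: up by d3 = 16/5 → (-2, 20)
  seg 5: up by d4 = 2 → (-2, 22)
  seg 6: right by d8 = 2/3 → (-4/3, 22)
  seg 7: up by d9 = 8/3 → (-4/3, 74/3)
  seg 8: right by d2 = 5 → (11/3, 74/3)
  seg 9: down by d12 = 21 → (11/3, 11/3)
  seg 10: down by d10 = 29/15 → (11/3, 26/15)

d6 = 13/5
d7 = 21/5
d8 = 2/3
d9 = 8/3
d10 = 29/15
d11 = -49/15
d12 = 21
d13 = -277/15
endpoint = (11/3, 26/15)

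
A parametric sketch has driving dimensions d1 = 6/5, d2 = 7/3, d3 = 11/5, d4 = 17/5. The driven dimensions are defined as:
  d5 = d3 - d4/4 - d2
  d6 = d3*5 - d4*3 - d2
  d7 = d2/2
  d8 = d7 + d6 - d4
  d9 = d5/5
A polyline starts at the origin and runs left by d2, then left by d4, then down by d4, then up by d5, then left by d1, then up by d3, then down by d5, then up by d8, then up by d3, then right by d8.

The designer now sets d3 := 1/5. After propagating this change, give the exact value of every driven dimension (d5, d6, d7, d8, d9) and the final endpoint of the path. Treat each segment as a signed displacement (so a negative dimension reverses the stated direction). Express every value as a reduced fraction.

Apply edit: d3 := 1/5
  d5 = d3 - d4/4 - d2 = -179/60
  d6 = d3*5 - d4*3 - d2 = -173/15
  d7 = d2/2 = 7/6
  d8 = d7 + d6 - d4 = -413/30
  d9 = d5/5 = -179/300
Walk from origin (0, 0):
  seg 1: left by d2 = 7/3 → (-7/3, 0)
  seg 2: left by d4 = 17/5 → (-86/15, 0)
  seg 3: down by d4 = 17/5 → (-86/15, -17/5)
  seg 4: up by d5 = -179/60 → (-86/15, -383/60)
  seg 5: left by d1 = 6/5 → (-104/15, -383/60)
  seg 6: up by d3 = 1/5 → (-104/15, -371/60)
  seg 7: down by d5 = -179/60 → (-104/15, -16/5)
  seg 8: up by d8 = -413/30 → (-104/15, -509/30)
  seg 9: up by d3 = 1/5 → (-104/15, -503/30)
  seg 10: right by d8 = -413/30 → (-207/10, -503/30)

d5 = -179/60
d6 = -173/15
d7 = 7/6
d8 = -413/30
d9 = -179/300
endpoint = (-207/10, -503/30)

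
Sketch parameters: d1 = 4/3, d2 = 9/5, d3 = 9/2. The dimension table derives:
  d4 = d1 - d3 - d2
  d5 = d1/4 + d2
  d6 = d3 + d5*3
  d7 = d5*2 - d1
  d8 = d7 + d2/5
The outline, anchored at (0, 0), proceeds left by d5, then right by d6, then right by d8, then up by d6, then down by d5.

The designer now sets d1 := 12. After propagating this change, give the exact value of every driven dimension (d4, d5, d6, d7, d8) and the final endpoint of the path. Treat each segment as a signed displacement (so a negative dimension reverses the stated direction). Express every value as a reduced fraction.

d4 = 57/10
d5 = 24/5
d6 = 189/10
d7 = -12/5
d8 = -51/25
endpoint = (603/50, 141/10)

Apply edit: d1 := 12
  d4 = d1 - d3 - d2 = 57/10
  d5 = d1/4 + d2 = 24/5
  d6 = d3 + d5*3 = 189/10
  d7 = d5*2 - d1 = -12/5
  d8 = d7 + d2/5 = -51/25
Walk from origin (0, 0):
  seg 1: left by d5 = 24/5 → (-24/5, 0)
  seg 2: right by d6 = 189/10 → (141/10, 0)
  seg 3: right by d8 = -51/25 → (603/50, 0)
  seg 4: up by d6 = 189/10 → (603/50, 189/10)
  seg 5: down by d5 = 24/5 → (603/50, 141/10)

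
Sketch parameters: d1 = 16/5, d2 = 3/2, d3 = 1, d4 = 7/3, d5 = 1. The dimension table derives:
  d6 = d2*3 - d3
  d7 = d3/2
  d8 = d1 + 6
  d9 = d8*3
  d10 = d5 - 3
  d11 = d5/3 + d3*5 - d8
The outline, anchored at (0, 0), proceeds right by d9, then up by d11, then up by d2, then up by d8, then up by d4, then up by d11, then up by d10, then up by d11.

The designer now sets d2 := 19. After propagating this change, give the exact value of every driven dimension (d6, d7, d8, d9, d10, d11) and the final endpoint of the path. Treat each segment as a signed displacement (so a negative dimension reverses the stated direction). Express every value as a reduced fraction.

d6 = 56
d7 = 1/2
d8 = 46/5
d9 = 138/5
d10 = -2
d11 = -58/15
endpoint = (138/5, 254/15)

Apply edit: d2 := 19
  d6 = d2*3 - d3 = 56
  d7 = d3/2 = 1/2
  d8 = d1 + 6 = 46/5
  d9 = d8*3 = 138/5
  d10 = d5 - 3 = -2
  d11 = d5/3 + d3*5 - d8 = -58/15
Walk from origin (0, 0):
  seg 1: right by d9 = 138/5 → (138/5, 0)
  seg 2: up by d11 = -58/15 → (138/5, -58/15)
  seg 3: up by d2 = 19 → (138/5, 227/15)
  seg 4: up by d8 = 46/5 → (138/5, 73/3)
  seg 5: up by d4 = 7/3 → (138/5, 80/3)
  seg 6: up by d11 = -58/15 → (138/5, 114/5)
  seg 7: up by d10 = -2 → (138/5, 104/5)
  seg 8: up by d11 = -58/15 → (138/5, 254/15)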